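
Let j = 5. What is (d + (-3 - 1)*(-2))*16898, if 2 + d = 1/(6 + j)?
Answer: 1132166/11 ≈ 1.0292e+5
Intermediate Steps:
d = -21/11 (d = -2 + 1/(6 + 5) = -2 + 1/11 = -21/11 ≈ -1.9091)
(d + (-3 - 1)*(-2))*16898 = (-21/11 + (-3 - 1)*(-2))*16898 = (-21/11 - 4*(-2))*16898 = (-21/11 + 8)*16898 = (67/11)*16898 = 1132166/11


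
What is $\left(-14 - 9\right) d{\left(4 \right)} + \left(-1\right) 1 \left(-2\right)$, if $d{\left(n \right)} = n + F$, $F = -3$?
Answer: $-21$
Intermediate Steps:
$d{\left(n \right)} = -3 + n$ ($d{\left(n \right)} = n - 3 = -3 + n$)
$\left(-14 - 9\right) d{\left(4 \right)} + \left(-1\right) 1 \left(-2\right) = \left(-14 - 9\right) \left(-3 + 4\right) + \left(-1\right) 1 \left(-2\right) = \left(-14 - 9\right) 1 - -2 = \left(-23\right) 1 + 2 = -23 + 2 = -21$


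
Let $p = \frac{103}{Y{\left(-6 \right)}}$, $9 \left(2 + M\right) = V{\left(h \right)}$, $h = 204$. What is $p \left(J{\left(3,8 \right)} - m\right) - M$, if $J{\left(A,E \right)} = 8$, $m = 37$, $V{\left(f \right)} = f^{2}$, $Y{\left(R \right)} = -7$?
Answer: $- \frac{29367}{7} \approx -4195.3$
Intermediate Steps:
$M = 4622$ ($M = -2 + \frac{204^{2}}{9} = -2 + \frac{1}{9} \cdot 41616 = -2 + 4624 = 4622$)
$p = - \frac{103}{7}$ ($p = \frac{103}{-7} = 103 \left(- \frac{1}{7}\right) = - \frac{103}{7} \approx -14.714$)
$p \left(J{\left(3,8 \right)} - m\right) - M = - \frac{103 \left(8 - 37\right)}{7} - 4622 = \left(- \frac{103}{7}\right) \left(-29\right) - 4622 = \frac{2987}{7} - 4622 = - \frac{29367}{7}$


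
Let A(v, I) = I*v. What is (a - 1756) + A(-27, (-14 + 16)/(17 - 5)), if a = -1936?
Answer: -7393/2 ≈ -3696.5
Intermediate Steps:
(a - 1756) + A(-27, (-14 + 16)/(17 - 5)) = (-1936 - 1756) + ((-14 + 16)/(17 - 5))*(-27) = -3692 + (2/12)*(-27) = -3692 + (2*(1/12))*(-27) = -3692 + (⅙)*(-27) = -3692 - 9/2 = -7393/2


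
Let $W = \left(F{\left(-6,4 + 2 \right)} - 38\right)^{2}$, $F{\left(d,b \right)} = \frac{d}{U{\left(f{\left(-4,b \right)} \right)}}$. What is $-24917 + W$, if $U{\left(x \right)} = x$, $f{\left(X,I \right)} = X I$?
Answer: $- \frac{375871}{16} \approx -23492.0$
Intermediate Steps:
$f{\left(X,I \right)} = I X$
$F{\left(d,b \right)} = - \frac{d}{4 b}$ ($F{\left(d,b \right)} = \frac{d}{b \left(-4\right)} = \frac{d}{\left(-4\right) b} = d \left(- \frac{1}{4 b}\right) = - \frac{d}{4 b}$)
$W = \frac{22801}{16}$ ($W = \left(\left(- \frac{1}{4}\right) \left(-6\right) \frac{1}{4 + 2} - 38\right)^{2} = \left(\left(- \frac{1}{4}\right) \left(-6\right) \frac{1}{6} - 38\right)^{2} = \left(\frac{1}{4} - 38\right)^{2} = \left(- \frac{151}{4}\right)^{2} = \frac{22801}{16} \approx 1425.1$)
$-24917 + W = -24917 + \frac{22801}{16} = - \frac{375871}{16}$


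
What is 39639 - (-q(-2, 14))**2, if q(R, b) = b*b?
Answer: 1223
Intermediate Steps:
q(R, b) = b**2
39639 - (-q(-2, 14))**2 = 39639 - (-1*14**2)**2 = 39639 - (-1*196)**2 = 39639 - 1*(-196)**2 = 39639 - 1*38416 = 39639 - 38416 = 1223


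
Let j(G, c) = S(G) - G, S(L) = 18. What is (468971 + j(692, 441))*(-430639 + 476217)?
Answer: 21344040666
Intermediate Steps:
j(G, c) = 18 - G
(468971 + j(692, 441))*(-430639 + 476217) = (468971 + (18 - 1*692))*(-430639 + 476217) = (468971 + (18 - 692))*45578 = (468971 - 674)*45578 = 468297*45578 = 21344040666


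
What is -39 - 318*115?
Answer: -36609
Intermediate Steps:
-39 - 318*115 = -39 - 36570 = -36609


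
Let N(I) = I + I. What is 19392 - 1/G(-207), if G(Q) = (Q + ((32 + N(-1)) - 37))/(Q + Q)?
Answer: 2074737/107 ≈ 19390.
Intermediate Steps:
N(I) = 2*I
G(Q) = (-7 + Q)/(2*Q) (G(Q) = (Q + ((32 + 2*(-1)) - 37))/(Q + Q) = (Q + ((32 - 2) - 37))/((2*Q)) = (Q + (30 - 37))*(1/(2*Q)) = (Q - 7)*(1/(2*Q)) = (-7 + Q)*(1/(2*Q)) = (-7 + Q)/(2*Q))
19392 - 1/G(-207) = 19392 - 1/((½)*(-7 - 207)/(-207)) = 19392 - 1/((½)*(-1/207)*(-214)) = 19392 - 1/107/207 = 19392 - 1*207/107 = 19392 - 207/107 = 2074737/107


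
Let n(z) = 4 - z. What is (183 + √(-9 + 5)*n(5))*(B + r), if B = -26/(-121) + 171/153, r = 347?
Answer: 131123160/2057 - 1433040*I/2057 ≈ 63745.0 - 696.67*I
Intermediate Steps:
B = 2741/2057 (B = -26*(-1/121) + 171*(1/153) = 26/121 + 19/17 = 2741/2057 ≈ 1.3325)
(183 + √(-9 + 5)*n(5))*(B + r) = (183 + √(-9 + 5)*(4 - 1*5))*(2741/2057 + 347) = (183 + √(-4)*(4 - 5))*(716520/2057) = (183 + (2*I)*(-1))*(716520/2057) = (183 - 2*I)*(716520/2057) = 131123160/2057 - 1433040*I/2057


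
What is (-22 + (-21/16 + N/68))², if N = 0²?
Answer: 139129/256 ≈ 543.47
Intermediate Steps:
N = 0
(-22 + (-21/16 + N/68))² = (-22 + (-21/16 + 0/68))² = (-22 + (-21*1/16 + 0*(1/68)))² = (-22 + (-21/16 + 0))² = (-22 - 21/16)² = (-373/16)² = 139129/256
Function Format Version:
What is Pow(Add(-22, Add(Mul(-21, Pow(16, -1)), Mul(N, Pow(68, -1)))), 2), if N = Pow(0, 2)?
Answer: Rational(139129, 256) ≈ 543.47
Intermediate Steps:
N = 0
Pow(Add(-22, Add(Mul(-21, Pow(16, -1)), Mul(N, Pow(68, -1)))), 2) = Pow(Add(-22, Add(Mul(-21, Pow(16, -1)), Mul(0, Pow(68, -1)))), 2) = Pow(Add(-22, Add(Mul(-21, Rational(1, 16)), Mul(0, Rational(1, 68)))), 2) = Pow(Add(-22, Add(Rational(-21, 16), 0)), 2) = Pow(Add(-22, Rational(-21, 16)), 2) = Pow(Rational(-373, 16), 2) = Rational(139129, 256)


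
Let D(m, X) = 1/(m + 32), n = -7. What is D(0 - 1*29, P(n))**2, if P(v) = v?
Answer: 1/9 ≈ 0.11111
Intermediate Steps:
D(m, X) = 1/(32 + m)
D(0 - 1*29, P(n))**2 = (1/(32 + (0 - 1*29)))**2 = (1/(32 + (0 - 29)))**2 = (1/(32 - 29))**2 = (1/3)**2 = 1/9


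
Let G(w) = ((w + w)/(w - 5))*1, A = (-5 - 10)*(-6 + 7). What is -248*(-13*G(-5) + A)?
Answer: 6944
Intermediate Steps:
A = -15 (A = -15*1 = -15)
G(w) = 2*w/(-5 + w) (G(w) = ((2*w)/(-5 + w))*1 = (2*w/(-5 + w))*1 = 2*w/(-5 + w))
-248*(-13*G(-5) + A) = -248*(-26*(-5)/(-5 - 5) - 15) = -248*(-26*(-5)/(-10) - 15) = -248*(-26*(-5)*(-1)/10 - 15) = -248*(-13*1 - 15) = -248*(-13 - 15) = -248*(-28) = 6944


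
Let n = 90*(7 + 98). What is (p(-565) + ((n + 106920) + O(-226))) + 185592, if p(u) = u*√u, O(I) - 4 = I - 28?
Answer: 301712 - 565*I*√565 ≈ 3.0171e+5 - 13430.0*I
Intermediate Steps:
n = 9450 (n = 90*105 = 9450)
O(I) = -24 + I (O(I) = 4 + (I - 28) = 4 + (-28 + I) = -24 + I)
p(u) = u^(3/2)
(p(-565) + ((n + 106920) + O(-226))) + 185592 = ((-565)^(3/2) + ((9450 + 106920) + (-24 - 226))) + 185592 = (-565*I*√565 + (116370 - 250)) + 185592 = (-565*I*√565 + 116120) + 185592 = (116120 - 565*I*√565) + 185592 = 301712 - 565*I*√565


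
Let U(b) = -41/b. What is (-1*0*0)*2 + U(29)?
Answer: -41/29 ≈ -1.4138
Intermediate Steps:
(-1*0*0)*2 + U(29) = (-1*0*0)*2 - 41/29 = (0*0)*2 - 41*1/29 = 0*2 - 41/29 = 0 - 41/29 = -41/29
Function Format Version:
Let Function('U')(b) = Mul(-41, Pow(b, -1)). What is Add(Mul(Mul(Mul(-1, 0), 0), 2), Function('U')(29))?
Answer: Rational(-41, 29) ≈ -1.4138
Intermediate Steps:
Add(Mul(Mul(Mul(-1, 0), 0), 2), Function('U')(29)) = Add(Mul(Mul(Mul(-1, 0), 0), 2), Mul(-41, Pow(29, -1))) = Add(Mul(Mul(0, 0), 2), Mul(-41, Rational(1, 29))) = Add(Mul(0, 2), Rational(-41, 29)) = Add(0, Rational(-41, 29)) = Rational(-41, 29)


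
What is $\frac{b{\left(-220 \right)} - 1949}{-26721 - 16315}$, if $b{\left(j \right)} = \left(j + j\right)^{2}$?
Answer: $- \frac{191651}{43036} \approx -4.4533$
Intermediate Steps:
$b{\left(j \right)} = 4 j^{2}$ ($b{\left(j \right)} = \left(2 j\right)^{2} = 4 j^{2}$)
$\frac{b{\left(-220 \right)} - 1949}{-26721 - 16315} = \frac{4 \left(-220\right)^{2} - 1949}{-26721 - 16315} = \frac{4 \cdot 48400 + \left(-11625 + 9676\right)}{-43036} = \left(193600 - 1949\right) \left(- \frac{1}{43036}\right) = 191651 \left(- \frac{1}{43036}\right) = - \frac{191651}{43036}$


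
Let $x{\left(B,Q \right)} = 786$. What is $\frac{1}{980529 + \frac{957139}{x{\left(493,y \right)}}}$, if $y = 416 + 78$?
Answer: $\frac{786}{771652933} \approx 1.0186 \cdot 10^{-6}$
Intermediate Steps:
$y = 494$
$\frac{1}{980529 + \frac{957139}{x{\left(493,y \right)}}} = \frac{1}{980529 + \frac{957139}{786}} = \frac{1}{\frac{771652933}{786}} = \frac{786}{771652933}$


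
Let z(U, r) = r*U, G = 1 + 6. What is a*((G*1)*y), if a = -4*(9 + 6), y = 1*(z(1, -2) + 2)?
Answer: 0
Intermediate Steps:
G = 7
z(U, r) = U*r
y = 0 (y = 1*(1*(-2) + 2) = 1*(-2 + 2) = 1*0 = 0)
a = -60 (a = -4*15 = -60)
a*((G*1)*y) = -60*7*1*0 = -420*0 = -60*0 = 0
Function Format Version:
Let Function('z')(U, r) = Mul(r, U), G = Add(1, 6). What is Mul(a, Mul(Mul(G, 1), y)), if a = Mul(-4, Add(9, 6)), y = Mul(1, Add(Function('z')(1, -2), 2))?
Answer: 0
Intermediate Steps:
G = 7
Function('z')(U, r) = Mul(U, r)
y = 0 (y = Mul(1, Add(Mul(1, -2), 2)) = Mul(1, Add(-2, 2)) = Mul(1, 0) = 0)
a = -60 (a = Mul(-4, 15) = -60)
Mul(a, Mul(Mul(G, 1), y)) = Mul(-60, Mul(Mul(7, 1), 0)) = Mul(-60, Mul(7, 0)) = Mul(-60, 0) = 0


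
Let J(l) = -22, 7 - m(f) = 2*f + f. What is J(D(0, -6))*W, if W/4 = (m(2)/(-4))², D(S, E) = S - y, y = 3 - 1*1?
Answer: -11/2 ≈ -5.5000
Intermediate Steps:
m(f) = 7 - 3*f (m(f) = 7 - (2*f + f) = 7 - 3*f)
y = 2 (y = 3 - 1 = 2)
D(S, E) = -2 + S (D(S, E) = S - 1*2 = S - 2 = -2 + S)
W = ¼ (W = 4*((7 - 3*2)/(-4))² = 4*((7 - 6)*(-¼))² = 4*(1*(-¼))² = 4*(-¼)² = 4*(1/16) = ¼ ≈ 0.25000)
J(D(0, -6))*W = -22*¼ = -11/2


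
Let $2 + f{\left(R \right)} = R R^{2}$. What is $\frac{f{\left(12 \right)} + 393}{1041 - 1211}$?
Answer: $- \frac{2119}{170} \approx -12.465$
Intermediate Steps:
$f{\left(R \right)} = -2 + R^{3}$ ($f{\left(R \right)} = -2 + R R^{2} = -2 + R^{3}$)
$\frac{f{\left(12 \right)} + 393}{1041 - 1211} = \frac{\left(-2 + 12^{3}\right) + 393}{1041 - 1211} = \frac{\left(-2 + 1728\right) + 393}{-170} = \left(1726 + 393\right) \left(- \frac{1}{170}\right) = 2119 \left(- \frac{1}{170}\right) = - \frac{2119}{170}$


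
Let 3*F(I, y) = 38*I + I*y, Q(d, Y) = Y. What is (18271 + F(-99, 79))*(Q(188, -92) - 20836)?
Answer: -301572480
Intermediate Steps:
F(I, y) = 38*I/3 + I*y/3 (F(I, y) = (38*I + I*y)/3 = 38*I/3 + I*y/3)
(18271 + F(-99, 79))*(Q(188, -92) - 20836) = (18271 + (⅓)*(-99)*(38 + 79))*(-92 - 20836) = (18271 + (⅓)*(-99)*117)*(-20928) = (18271 - 3861)*(-20928) = 14410*(-20928) = -301572480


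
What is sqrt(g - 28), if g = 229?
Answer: sqrt(201) ≈ 14.177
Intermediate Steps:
sqrt(g - 28) = sqrt(229 - 28) = sqrt(201)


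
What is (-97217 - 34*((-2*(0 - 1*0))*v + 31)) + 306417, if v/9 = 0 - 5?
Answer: 208146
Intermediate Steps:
v = -45 (v = 9*(0 - 5) = 9*(-5) = -45)
(-97217 - 34*((-2*(0 - 1*0))*v + 31)) + 306417 = (-97217 - 34*(-2*(0 - 1*0)*(-45) + 31)) + 306417 = (-97217 - 34*(-2*(0 + 0)*(-45) + 31)) + 306417 = (-97217 - 34*(-2*0*(-45) + 31)) + 306417 = (-97217 - 34*(0*(-45) + 31)) + 306417 = (-97217 - 34*(0 + 31)) + 306417 = (-97217 - 34*31) + 306417 = (-97217 - 1054) + 306417 = -98271 + 306417 = 208146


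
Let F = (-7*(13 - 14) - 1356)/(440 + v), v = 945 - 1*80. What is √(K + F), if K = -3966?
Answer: I*√750661955/435 ≈ 62.984*I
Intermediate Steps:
v = 865 (v = 945 - 80 = 865)
F = -1349/1305 (F = (-7*(13 - 14) - 1356)/(440 + 865) = (-7*(-1) - 1356)/1305 = (7 - 1356)*(1/1305) = -1349*1/1305 = -1349/1305 ≈ -1.0337)
√(K + F) = √(-3966 - 1349/1305) = √(-5176979/1305) = I*√750661955/435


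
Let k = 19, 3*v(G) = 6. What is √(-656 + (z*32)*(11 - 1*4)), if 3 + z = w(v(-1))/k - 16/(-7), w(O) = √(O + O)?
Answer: 4*I*√17879/19 ≈ 28.15*I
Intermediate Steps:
v(G) = 2 (v(G) = (⅓)*6 = 2)
w(O) = √2*√O (w(O) = √(2*O) = √2*√O)
z = -81/133 (z = -3 + ((√2*√2)/19 - 16/(-7)) = -3 + (2*(1/19) - 16*(-⅐)) = -3 + (2/19 + 16/7) = -3 + 318/133 = -81/133 ≈ -0.60902)
√(-656 + (z*32)*(11 - 1*4)) = √(-656 + (-81/133*32)*(11 - 1*4)) = √(-656 - 2592*(11 - 4)/133) = √(-656 - 2592/133*7) = √(-656 - 2592/19) = √(-15056/19) = 4*I*√17879/19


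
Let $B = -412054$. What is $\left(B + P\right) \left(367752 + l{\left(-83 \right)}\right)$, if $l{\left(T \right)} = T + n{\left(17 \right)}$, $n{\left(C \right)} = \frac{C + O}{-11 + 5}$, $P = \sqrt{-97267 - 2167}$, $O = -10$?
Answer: $- \frac{454497004189}{3} + \frac{2206007 i \sqrt{99434}}{6} \approx -1.515 \cdot 10^{11} + 1.1594 \cdot 10^{8} i$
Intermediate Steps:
$P = i \sqrt{99434}$ ($P = \sqrt{-99434} = i \sqrt{99434} \approx 315.33 i$)
$n{\left(C \right)} = \frac{5}{3} - \frac{C}{6}$ ($n{\left(C \right)} = \frac{C - 10}{-11 + 5} = \frac{-10 + C}{-6} = \left(-10 + C\right) \left(- \frac{1}{6}\right) = \frac{5}{3} - \frac{C}{6}$)
$l{\left(T \right)} = - \frac{7}{6} + T$ ($l{\left(T \right)} = T + \left(\frac{5}{3} - \frac{17}{6}\right) = T - \frac{7}{6} = - \frac{7}{6} + T$)
$\left(B + P\right) \left(367752 + l{\left(-83 \right)}\right) = \left(-412054 + i \sqrt{99434}\right) \left(367752 - \frac{505}{6}\right) = \left(-412054 + i \sqrt{99434}\right) \frac{2206007}{6} = - \frac{454497004189}{3} + \frac{2206007 i \sqrt{99434}}{6}$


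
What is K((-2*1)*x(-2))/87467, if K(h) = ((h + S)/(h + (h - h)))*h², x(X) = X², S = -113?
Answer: 968/87467 ≈ 0.011067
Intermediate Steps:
K(h) = h*(-113 + h) (K(h) = ((h - 113)/(h + (h - h)))*h² = ((-113 + h)/(h + 0))*h² = ((-113 + h)/h)*h² = h*(-113 + h))
K((-2*1)*x(-2))/87467 = ((-2*1*(-2)²)*(-113 - 2*1*(-2)²))/87467 = ((-2*4)*(-113 - 2*4))*(1/87467) = -8*(-113 - 8)*(1/87467) = -8*(-121)*(1/87467) = 968*(1/87467) = 968/87467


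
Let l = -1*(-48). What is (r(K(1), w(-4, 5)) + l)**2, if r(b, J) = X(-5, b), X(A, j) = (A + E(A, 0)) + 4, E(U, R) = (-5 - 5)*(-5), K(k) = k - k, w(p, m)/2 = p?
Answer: 9409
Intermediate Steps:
w(p, m) = 2*p
K(k) = 0
E(U, R) = 50 (E(U, R) = -10*(-5) = 50)
X(A, j) = 54 + A (X(A, j) = (A + 50) + 4 = (50 + A) + 4 = 54 + A)
r(b, J) = 49 (r(b, J) = 54 - 5 = 49)
l = 48
(r(K(1), w(-4, 5)) + l)**2 = (49 + 48)**2 = 97**2 = 9409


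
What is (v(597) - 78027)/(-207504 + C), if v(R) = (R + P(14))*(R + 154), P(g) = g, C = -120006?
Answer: -190417/163755 ≈ -1.1628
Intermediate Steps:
v(R) = (14 + R)*(154 + R) (v(R) = (R + 14)*(R + 154) = (14 + R)*(154 + R))
(v(597) - 78027)/(-207504 + C) = ((2156 + 597**2 + 168*597) - 78027)/(-207504 - 120006) = ((2156 + 356409 + 100296) - 78027)/(-327510) = (458861 - 78027)*(-1/327510) = 380834*(-1/327510) = -190417/163755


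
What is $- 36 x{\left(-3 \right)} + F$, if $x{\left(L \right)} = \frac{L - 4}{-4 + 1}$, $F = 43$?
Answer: $-41$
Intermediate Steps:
$x{\left(L \right)} = \frac{4}{3} - \frac{L}{3}$ ($x{\left(L \right)} = \frac{-4 + L}{-3} = \left(-4 + L\right) \left(- \frac{1}{3}\right) = \frac{4}{3} - \frac{L}{3}$)
$- 36 x{\left(-3 \right)} + F = - 36 \left(\frac{4}{3} - -1\right) + 43 = - 36 \left(\frac{4}{3} + 1\right) + 43 = \left(-36\right) \frac{7}{3} + 43 = -84 + 43 = -41$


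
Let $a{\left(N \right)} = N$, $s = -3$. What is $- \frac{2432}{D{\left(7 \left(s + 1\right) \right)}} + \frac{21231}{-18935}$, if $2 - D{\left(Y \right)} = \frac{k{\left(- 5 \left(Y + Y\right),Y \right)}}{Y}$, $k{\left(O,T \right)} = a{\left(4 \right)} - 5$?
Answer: $- \frac{92181731}{73035} \approx -1262.2$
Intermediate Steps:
$k{\left(O,T \right)} = -1$ ($k{\left(O,T \right)} = 4 - 5 = -1$)
$D{\left(Y \right)} = 2 + \frac{1}{Y}$ ($D{\left(Y \right)} = 2 - - \frac{1}{Y} = 2 + \frac{1}{Y}$)
$- \frac{2432}{D{\left(7 \left(s + 1\right) \right)}} + \frac{21231}{-18935} = - \frac{2432}{2 + \frac{1}{7 \left(-3 + 1\right)}} + \frac{21231}{-18935} = - \frac{2432}{2 + \frac{1}{7 \left(-2\right)}} + 21231 \left(- \frac{1}{18935}\right) = - \frac{2432}{2 + \frac{1}{-14}} - \frac{3033}{2705} = - \frac{2432}{2 - \frac{1}{14}} - \frac{3033}{2705} = - \frac{2432}{\frac{27}{14}} - \frac{3033}{2705} = \left(-2432\right) \frac{14}{27} - \frac{3033}{2705} = - \frac{34048}{27} - \frac{3033}{2705} = - \frac{92181731}{73035}$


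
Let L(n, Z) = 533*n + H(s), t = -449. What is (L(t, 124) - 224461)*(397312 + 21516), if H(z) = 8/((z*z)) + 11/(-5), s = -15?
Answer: -43704926710636/225 ≈ -1.9424e+11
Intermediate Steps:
H(z) = -11/5 + 8/z² (H(z) = 8/(z²) + 11*(-⅕) = 8/z² - 11/5 = -11/5 + 8/z²)
L(n, Z) = -487/225 + 533*n (L(n, Z) = 533*n + (-11/5 + 8/(-15)²) = 533*n + (-11/5 + 8*(1/225)) = 533*n + (-11/5 + 8/225) = 533*n - 487/225 = -487/225 + 533*n)
(L(t, 124) - 224461)*(397312 + 21516) = ((-487/225 + 533*(-449)) - 224461)*(397312 + 21516) = ((-487/225 - 239317) - 224461)*418828 = (-53846812/225 - 224461)*418828 = -104350537/225*418828 = -43704926710636/225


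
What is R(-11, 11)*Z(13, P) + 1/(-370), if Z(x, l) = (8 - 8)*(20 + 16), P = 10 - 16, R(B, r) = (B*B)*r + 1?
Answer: -1/370 ≈ -0.0027027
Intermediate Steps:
R(B, r) = 1 + r*B² (R(B, r) = B²*r + 1 = r*B² + 1 = 1 + r*B²)
P = -6
Z(x, l) = 0 (Z(x, l) = 0*36 = 0)
R(-11, 11)*Z(13, P) + 1/(-370) = (1 + 11*(-11)²)*0 + 1/(-370) = (1 + 11*121)*0 - 1/370 = (1 + 1331)*0 - 1/370 = 1332*0 - 1/370 = 0 - 1/370 = -1/370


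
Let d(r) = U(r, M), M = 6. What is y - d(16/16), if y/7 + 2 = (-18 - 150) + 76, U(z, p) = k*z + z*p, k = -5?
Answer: -659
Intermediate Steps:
U(z, p) = -5*z + p*z (U(z, p) = -5*z + z*p = -5*z + p*z)
y = -658 (y = -14 + 7*((-18 - 150) + 76) = -14 + 7*(-168 + 76) = -14 + 7*(-92) = -14 - 644 = -658)
d(r) = r (d(r) = r*(-5 + 6) = r*1 = r)
y - d(16/16) = -658 - 16/16 = -658 - 1*1 = -658 - 1 = -659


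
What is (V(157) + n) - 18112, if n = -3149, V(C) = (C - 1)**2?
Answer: 3075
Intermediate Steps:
V(C) = (-1 + C)**2
(V(157) + n) - 18112 = ((-1 + 157)**2 - 3149) - 18112 = (156**2 - 3149) - 18112 = (24336 - 3149) - 18112 = 21187 - 18112 = 3075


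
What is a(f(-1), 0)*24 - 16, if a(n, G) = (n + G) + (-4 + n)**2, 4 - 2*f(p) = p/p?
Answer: 170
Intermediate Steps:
f(p) = 3/2 (f(p) = 2 - p/(2*p) = 2 - 1/2*1 = 2 - 1/2 = 3/2)
a(n, G) = G + n + (-4 + n)**2 (a(n, G) = (G + n) + (-4 + n)**2 = G + n + (-4 + n)**2)
a(f(-1), 0)*24 - 16 = (0 + 3/2 + (-4 + 3/2)**2)*24 - 16 = (0 + 3/2 + (-5/2)**2)*24 - 16 = (0 + 3/2 + 25/4)*24 - 16 = (31/4)*24 - 16 = 186 - 16 = 170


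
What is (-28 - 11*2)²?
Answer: 2500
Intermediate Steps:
(-28 - 11*2)² = (-28 - 22)² = (-50)² = 2500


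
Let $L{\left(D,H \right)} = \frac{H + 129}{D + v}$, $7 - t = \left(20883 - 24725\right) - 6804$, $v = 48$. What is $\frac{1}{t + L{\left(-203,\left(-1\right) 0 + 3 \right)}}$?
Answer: $\frac{155}{1651083} \approx 9.3878 \cdot 10^{-5}$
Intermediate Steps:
$t = 10653$ ($t = 7 - \left(\left(20883 - 24725\right) - 6804\right) = 7 - \left(-3842 - 6804\right) = 7 - -10646 = 7 + 10646 = 10653$)
$L{\left(D,H \right)} = \frac{129 + H}{48 + D}$ ($L{\left(D,H \right)} = \frac{H + 129}{D + 48} = \frac{129 + H}{48 + D}$)
$\frac{1}{t + L{\left(-203,\left(-1\right) 0 + 3 \right)}} = \frac{1}{10653 + \frac{129 + \left(\left(-1\right) 0 + 3\right)}{48 - 203}} = \frac{1}{10653 + \frac{129 + \left(0 + 3\right)}{-155}} = \frac{1}{10653 - \frac{129 + 3}{155}} = \frac{1}{10653 - \frac{132}{155}} = \frac{1}{\frac{1651083}{155}} = \frac{155}{1651083}$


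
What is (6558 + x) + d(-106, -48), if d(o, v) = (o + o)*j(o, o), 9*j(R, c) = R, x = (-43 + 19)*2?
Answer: 81062/9 ≈ 9006.9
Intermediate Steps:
x = -48 (x = -24*2 = -48)
j(R, c) = R/9
d(o, v) = 2*o²/9 (d(o, v) = (o + o)*(o/9) = (2*o)*(o/9) = 2*o²/9)
(6558 + x) + d(-106, -48) = (6558 - 48) + (2/9)*(-106)² = 6510 + (2/9)*11236 = 6510 + 22472/9 = 81062/9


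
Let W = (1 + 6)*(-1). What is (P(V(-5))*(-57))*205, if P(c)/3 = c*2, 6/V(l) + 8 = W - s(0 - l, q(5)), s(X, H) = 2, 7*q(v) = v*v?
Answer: 420660/17 ≈ 24745.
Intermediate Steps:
q(v) = v**2/7 (q(v) = (v*v)/7 = v**2/7)
W = -7 (W = 7*(-1) = -7)
V(l) = -6/17 (V(l) = 6/(-8 + (-7 - 1*2)) = 6/(-8 + (-7 - 2)) = 6/(-8 - 9) = 6/(-17) = 6*(-1/17) = -6/17)
P(c) = 6*c (P(c) = 3*(c*2) = 3*(2*c) = 6*c)
(P(V(-5))*(-57))*205 = ((6*(-6/17))*(-57))*205 = -36/17*(-57)*205 = (2052/17)*205 = 420660/17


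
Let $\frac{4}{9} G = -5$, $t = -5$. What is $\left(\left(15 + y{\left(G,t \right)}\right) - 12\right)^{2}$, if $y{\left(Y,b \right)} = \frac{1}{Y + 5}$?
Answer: $\frac{5041}{625} \approx 8.0656$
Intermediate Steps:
$G = - \frac{45}{4}$ ($G = \frac{9}{4} \left(-5\right) = - \frac{45}{4} \approx -11.25$)
$y{\left(Y,b \right)} = \frac{1}{5 + Y}$
$\left(\left(15 + y{\left(G,t \right)}\right) - 12\right)^{2} = \left(\left(15 + \frac{1}{5 - \frac{45}{4}}\right) - 12\right)^{2} = \left(\left(15 + \frac{1}{- \frac{25}{4}}\right) - 12\right)^{2} = \left(\left(15 - \frac{4}{25}\right) - 12\right)^{2} = \left(\frac{371}{25} - 12\right)^{2} = \left(\frac{71}{25}\right)^{2} = \frac{5041}{625}$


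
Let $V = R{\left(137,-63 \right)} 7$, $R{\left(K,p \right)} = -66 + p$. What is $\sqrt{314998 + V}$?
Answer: $\sqrt{314095} \approx 560.44$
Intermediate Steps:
$V = -903$ ($V = \left(-66 - 63\right) 7 = \left(-129\right) 7 = -903$)
$\sqrt{314998 + V} = \sqrt{314998 - 903} = \sqrt{314095}$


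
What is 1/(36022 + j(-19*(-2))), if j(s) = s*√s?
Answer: 18011/648764806 - 19*√38/648764806 ≈ 2.7581e-5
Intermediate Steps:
j(s) = s^(3/2)
1/(36022 + j(-19*(-2))) = 1/(36022 + (-19*(-2))^(3/2)) = 1/(36022 + 38^(3/2)) = 1/(36022 + 38*√38)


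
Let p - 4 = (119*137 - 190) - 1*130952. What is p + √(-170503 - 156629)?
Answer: -114835 + 6*I*√9087 ≈ -1.1484e+5 + 571.95*I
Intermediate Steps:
p = -114835 (p = 4 + ((119*137 - 190) - 1*130952) = 4 + ((16303 - 190) - 130952) = 4 + (16113 - 130952) = 4 - 114839 = -114835)
p + √(-170503 - 156629) = -114835 + √(-170503 - 156629) = -114835 + √(-327132) = -114835 + 6*I*√9087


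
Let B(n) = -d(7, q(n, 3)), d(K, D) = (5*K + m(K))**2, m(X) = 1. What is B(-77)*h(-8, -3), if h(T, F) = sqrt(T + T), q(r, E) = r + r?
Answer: -5184*I ≈ -5184.0*I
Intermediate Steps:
q(r, E) = 2*r
h(T, F) = sqrt(2)*sqrt(T) (h(T, F) = sqrt(2*T) = sqrt(2)*sqrt(T))
d(K, D) = (1 + 5*K)**2 (d(K, D) = (5*K + 1)**2 = (1 + 5*K)**2)
B(n) = -1296 (B(n) = -(1 + 5*7)**2 = -(1 + 35)**2 = -1*36**2 = -1*1296 = -1296)
B(-77)*h(-8, -3) = -1296*sqrt(2)*sqrt(-8) = -1296*sqrt(2)*2*I*sqrt(2) = -5184*I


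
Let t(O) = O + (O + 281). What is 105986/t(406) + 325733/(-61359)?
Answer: 6147168805/67065387 ≈ 91.659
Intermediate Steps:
t(O) = 281 + 2*O (t(O) = O + (281 + O) = 281 + 2*O)
105986/t(406) + 325733/(-61359) = 105986/(281 + 2*406) + 325733/(-61359) = 105986/(281 + 812) + 325733*(-1/61359) = 105986/1093 - 325733/61359 = 6147168805/67065387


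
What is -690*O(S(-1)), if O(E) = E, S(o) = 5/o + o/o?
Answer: 2760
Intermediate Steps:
S(o) = 1 + 5/o (S(o) = 5/o + 1 = 1 + 5/o)
-690*O(S(-1)) = -690*(5 - 1)/(-1) = -(-690)*4 = -690*(-4) = 2760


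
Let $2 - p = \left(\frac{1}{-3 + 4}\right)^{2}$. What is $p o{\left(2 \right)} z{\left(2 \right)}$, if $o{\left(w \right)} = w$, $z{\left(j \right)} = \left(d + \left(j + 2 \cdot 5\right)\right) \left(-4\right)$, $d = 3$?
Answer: $-120$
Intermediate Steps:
$z{\left(j \right)} = -52 - 4 j$ ($z{\left(j \right)} = \left(3 + \left(j + 2 \cdot 5\right)\right) \left(-4\right) = \left(3 + \left(j + 10\right)\right) \left(-4\right) = \left(3 + \left(10 + j\right)\right) \left(-4\right) = \left(13 + j\right) \left(-4\right) = -52 - 4 j$)
$p = 1$ ($p = 2 - \left(\frac{1}{-3 + 4}\right)^{2} = 2 - \left(1^{-1}\right)^{2} = 2 - 1^{2} = 2 - 1 = 1$)
$p o{\left(2 \right)} z{\left(2 \right)} = 1 \cdot 2 \left(-52 - 8\right) = 2 \left(-52 - 8\right) = 2 \left(-60\right) = -120$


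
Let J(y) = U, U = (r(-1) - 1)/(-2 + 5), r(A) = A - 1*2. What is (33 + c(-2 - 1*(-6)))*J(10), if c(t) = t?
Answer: -148/3 ≈ -49.333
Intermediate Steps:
r(A) = -2 + A (r(A) = A - 2 = -2 + A)
U = -4/3 (U = ((-2 - 1) - 1)/(-2 + 5) = (-3 - 1)/3 = -4*⅓ = -4/3 ≈ -1.3333)
J(y) = -4/3
(33 + c(-2 - 1*(-6)))*J(10) = (33 + (-2 - 1*(-6)))*(-4/3) = (33 + (-2 + 6))*(-4/3) = (33 + 4)*(-4/3) = 37*(-4/3) = -148/3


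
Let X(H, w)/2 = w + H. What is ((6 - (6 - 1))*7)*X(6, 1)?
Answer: 98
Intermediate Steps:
X(H, w) = 2*H + 2*w (X(H, w) = 2*(w + H) = 2*(H + w) = 2*H + 2*w)
((6 - (6 - 1))*7)*X(6, 1) = ((6 - (6 - 1))*7)*(2*6 + 2*1) = ((6 - 1*5)*7)*(12 + 2) = ((6 - 5)*7)*14 = (1*7)*14 = 7*14 = 98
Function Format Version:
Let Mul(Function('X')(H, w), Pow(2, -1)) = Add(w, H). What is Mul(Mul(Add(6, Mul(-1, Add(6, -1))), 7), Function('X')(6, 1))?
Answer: 98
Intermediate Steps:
Function('X')(H, w) = Add(Mul(2, H), Mul(2, w)) (Function('X')(H, w) = Mul(2, Add(w, H)) = Mul(2, Add(H, w)) = Add(Mul(2, H), Mul(2, w)))
Mul(Mul(Add(6, Mul(-1, Add(6, -1))), 7), Function('X')(6, 1)) = Mul(Mul(Add(6, Mul(-1, Add(6, -1))), 7), Add(Mul(2, 6), Mul(2, 1))) = Mul(Mul(Add(6, Mul(-1, 5)), 7), Add(12, 2)) = Mul(Mul(Add(6, -5), 7), 14) = Mul(Mul(1, 7), 14) = Mul(7, 14) = 98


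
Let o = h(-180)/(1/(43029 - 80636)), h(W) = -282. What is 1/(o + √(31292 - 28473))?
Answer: 10605174/112469715567457 - √2819/112469715567457 ≈ 9.4293e-8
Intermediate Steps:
o = 10605174 (o = -282/(1/(43029 - 80636)) = -282/(1/(-37607)) = -282/(-1/37607) = -282*(-37607) = 10605174)
1/(o + √(31292 - 28473)) = 1/(10605174 + √(31292 - 28473)) = 1/(10605174 + √2819)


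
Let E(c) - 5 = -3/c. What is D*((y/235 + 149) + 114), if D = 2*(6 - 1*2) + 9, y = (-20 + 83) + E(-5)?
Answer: 5259256/1175 ≈ 4476.0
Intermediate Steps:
E(c) = 5 - 3/c
y = 343/5 (y = (-20 + 83) + (5 - 3/(-5)) = 63 + (5 - 3*(-⅕)) = 63 + (5 + ⅗) = 63 + 28/5 = 343/5 ≈ 68.600)
D = 17 (D = 2*(6 - 2) + 9 = 2*4 + 9 = 8 + 9 = 17)
D*((y/235 + 149) + 114) = 17*(((343/5)/235 + 149) + 114) = 17*(((343/5)*(1/235) + 149) + 114) = 17*((343/1175 + 149) + 114) = 17*(175418/1175 + 114) = 17*(309368/1175) = 5259256/1175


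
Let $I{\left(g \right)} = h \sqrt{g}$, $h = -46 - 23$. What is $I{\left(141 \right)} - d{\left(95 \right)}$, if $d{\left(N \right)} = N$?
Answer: $-95 - 69 \sqrt{141} \approx -914.33$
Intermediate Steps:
$h = -69$
$I{\left(g \right)} = - 69 \sqrt{g}$
$I{\left(141 \right)} - d{\left(95 \right)} = - 69 \sqrt{141} - 95 = -95 - 69 \sqrt{141}$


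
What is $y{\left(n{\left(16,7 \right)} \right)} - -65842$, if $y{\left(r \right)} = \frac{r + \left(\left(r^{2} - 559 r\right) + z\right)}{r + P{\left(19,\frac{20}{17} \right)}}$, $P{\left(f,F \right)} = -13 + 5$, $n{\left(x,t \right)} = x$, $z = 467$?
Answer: $\frac{518531}{8} \approx 64816.0$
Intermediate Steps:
$P{\left(f,F \right)} = -8$
$y{\left(r \right)} = \frac{467 + r^{2} - 558 r}{-8 + r}$ ($y{\left(r \right)} = \frac{r + \left(\left(r^{2} - 559 r\right) + 467\right)}{r - 8} = \frac{r + \left(467 + r^{2} - 559 r\right)}{-8 + r} = \frac{467 + r^{2} - 558 r}{-8 + r}$)
$y{\left(n{\left(16,7 \right)} \right)} - -65842 = \frac{467 + 16^{2} - 8928}{-8 + 16} - -65842 = \frac{467 + 256 - 8928}{8} + 65842 = \frac{1}{8} \left(-8205\right) + 65842 = - \frac{8205}{8} + 65842 = \frac{518531}{8}$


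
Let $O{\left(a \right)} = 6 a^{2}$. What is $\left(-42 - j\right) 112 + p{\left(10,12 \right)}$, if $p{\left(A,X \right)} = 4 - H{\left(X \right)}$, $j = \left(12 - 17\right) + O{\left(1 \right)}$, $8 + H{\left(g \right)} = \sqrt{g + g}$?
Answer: $-4804 - 2 \sqrt{6} \approx -4808.9$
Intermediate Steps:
$H{\left(g \right)} = -8 + \sqrt{2} \sqrt{g}$ ($H{\left(g \right)} = -8 + \sqrt{g + g} = -8 + \sqrt{2 g} = -8 + \sqrt{2} \sqrt{g}$)
$j = 1$ ($j = \left(12 - 17\right) + 6 \cdot 1^{2} = -5 + 6 \cdot 1 = -5 + 6 = 1$)
$p{\left(A,X \right)} = 12 - \sqrt{2} \sqrt{X}$ ($p{\left(A,X \right)} = 4 - \left(-8 + \sqrt{2} \sqrt{X}\right) = 12 - \sqrt{2} \sqrt{X}$)
$\left(-42 - j\right) 112 + p{\left(10,12 \right)} = \left(-42 - 1\right) 112 + \left(12 - \sqrt{2} \sqrt{12}\right) = \left(-42 - 1\right) 112 + \left(12 - \sqrt{2} \cdot 2 \sqrt{3}\right) = \left(-43\right) 112 + \left(12 - 2 \sqrt{6}\right) = -4816 + \left(12 - 2 \sqrt{6}\right) = -4804 - 2 \sqrt{6}$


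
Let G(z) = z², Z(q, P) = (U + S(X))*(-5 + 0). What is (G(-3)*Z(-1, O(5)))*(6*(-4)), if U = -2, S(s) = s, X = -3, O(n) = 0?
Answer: -5400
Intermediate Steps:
Z(q, P) = 25 (Z(q, P) = (-2 - 3)*(-5 + 0) = -5*(-5) = 25)
(G(-3)*Z(-1, O(5)))*(6*(-4)) = ((-3)²*25)*(6*(-4)) = (9*25)*(-24) = 225*(-24) = -5400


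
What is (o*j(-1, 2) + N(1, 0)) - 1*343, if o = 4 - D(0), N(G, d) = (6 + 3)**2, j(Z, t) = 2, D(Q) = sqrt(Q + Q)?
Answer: -254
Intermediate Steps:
D(Q) = sqrt(2)*sqrt(Q) (D(Q) = sqrt(2*Q) = sqrt(2)*sqrt(Q))
N(G, d) = 81 (N(G, d) = 9**2 = 81)
o = 4 (o = 4 - sqrt(2)*sqrt(0) = 4 - sqrt(2)*0 = 4 - 1*0 = 4 + 0 = 4)
(o*j(-1, 2) + N(1, 0)) - 1*343 = (4*2 + 81) - 1*343 = (8 + 81) - 343 = 89 - 343 = -254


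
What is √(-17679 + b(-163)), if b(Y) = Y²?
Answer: √8890 ≈ 94.287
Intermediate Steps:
√(-17679 + b(-163)) = √(-17679 + (-163)²) = √(-17679 + 26569) = √8890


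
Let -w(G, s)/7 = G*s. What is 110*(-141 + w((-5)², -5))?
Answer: 80740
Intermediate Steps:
w(G, s) = -7*G*s
110*(-141 + w((-5)², -5)) = 110*(-141 - 7*(-5)²*(-5)) = 110*(-141 - 7*25*(-5)) = 110*(-141 + 875) = 110*734 = 80740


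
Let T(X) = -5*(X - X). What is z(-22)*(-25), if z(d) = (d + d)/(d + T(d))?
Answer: -50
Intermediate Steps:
T(X) = 0 (T(X) = -5*0 = 0)
z(d) = 2 (z(d) = (d + d)/(d + 0) = (2*d)/d = 2)
z(-22)*(-25) = 2*(-25) = -50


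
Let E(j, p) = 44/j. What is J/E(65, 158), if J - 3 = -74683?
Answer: -1213550/11 ≈ -1.1032e+5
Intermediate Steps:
J = -74680 (J = 3 - 74683 = -74680)
J/E(65, 158) = -74680/(44/65) = -74680/(44*(1/65)) = -74680/44/65 = -74680*65/44 = -1213550/11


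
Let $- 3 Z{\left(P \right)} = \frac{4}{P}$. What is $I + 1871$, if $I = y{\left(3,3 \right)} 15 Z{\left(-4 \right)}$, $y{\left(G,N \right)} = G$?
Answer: $1886$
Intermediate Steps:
$Z{\left(P \right)} = - \frac{4}{3 P}$ ($Z{\left(P \right)} = - \frac{4 \frac{1}{P}}{3} = - \frac{4}{3 P}$)
$I = 15$ ($I = 3 \cdot 15 \left(- \frac{4}{3 \left(-4\right)}\right) = 45 \left(\left(- \frac{4}{3}\right) \left(- \frac{1}{4}\right)\right) = 45 \cdot \frac{1}{3} = 15$)
$I + 1871 = 15 + 1871 = 1886$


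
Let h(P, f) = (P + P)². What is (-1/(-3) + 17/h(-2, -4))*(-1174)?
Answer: -39329/24 ≈ -1638.7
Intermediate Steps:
h(P, f) = 4*P² (h(P, f) = (2*P)² = 4*P²)
(-1/(-3) + 17/h(-2, -4))*(-1174) = (-1/(-3) + 17/((4*(-2)²)))*(-1174) = (-1*(-⅓) + 17/((4*4)))*(-1174) = (⅓ + 17/16)*(-1174) = (67/48)*(-1174) = -39329/24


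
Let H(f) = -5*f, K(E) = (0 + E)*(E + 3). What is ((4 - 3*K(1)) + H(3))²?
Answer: 529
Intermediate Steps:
K(E) = E*(3 + E)
((4 - 3*K(1)) + H(3))² = ((4 - 3*(3 + 1)) - 5*3)² = ((4 - 3*4) - 15)² = ((4 - 12) - 15)² = (-8 - 15)² = (-23)² = 529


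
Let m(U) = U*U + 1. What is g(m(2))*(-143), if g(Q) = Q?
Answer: -715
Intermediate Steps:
m(U) = 1 + U² (m(U) = U² + 1 = 1 + U²)
g(m(2))*(-143) = (1 + 2²)*(-143) = (1 + 4)*(-143) = 5*(-143) = -715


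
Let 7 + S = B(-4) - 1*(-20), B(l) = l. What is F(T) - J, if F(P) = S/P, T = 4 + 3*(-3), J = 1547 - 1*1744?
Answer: 976/5 ≈ 195.20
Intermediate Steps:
J = -197 (J = 1547 - 1744 = -197)
T = -5 (T = 4 - 9 = -5)
S = 9 (S = -7 + (-4 - 1*(-20)) = -7 + (-4 + 20) = -7 + 16 = 9)
F(P) = 9/P
F(T) - J = 9/(-5) - 1*(-197) = 9*(-1/5) + 197 = -9/5 + 197 = 976/5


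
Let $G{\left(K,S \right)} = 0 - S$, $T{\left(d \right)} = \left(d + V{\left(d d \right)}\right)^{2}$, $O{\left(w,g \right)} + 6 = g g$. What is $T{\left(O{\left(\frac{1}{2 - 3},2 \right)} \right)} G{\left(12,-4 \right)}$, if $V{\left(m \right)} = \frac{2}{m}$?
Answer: $9$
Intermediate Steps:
$O{\left(w,g \right)} = -6 + g^{2}$ ($O{\left(w,g \right)} = -6 + g g = -6 + g^{2}$)
$T{\left(d \right)} = \left(d + \frac{2}{d^{2}}\right)^{2}$ ($T{\left(d \right)} = \left(d + \frac{2}{d d}\right)^{2} = \left(d + \frac{2}{d^{2}}\right)^{2}$)
$G{\left(K,S \right)} = - S$
$T{\left(O{\left(\frac{1}{2 - 3},2 \right)} \right)} G{\left(12,-4 \right)} = \frac{\left(2 + \left(-6 + 2^{2}\right)^{3}\right)^{2}}{\left(-6 + 2^{2}\right)^{4}} \left(\left(-1\right) \left(-4\right)\right) = \frac{\left(2 + \left(-6 + 4\right)^{3}\right)^{2}}{\left(-6 + 4\right)^{4}} \cdot 4 = \frac{\left(2 + \left(-2\right)^{3}\right)^{2}}{16} \cdot 4 = \frac{\left(2 - 8\right)^{2}}{16} \cdot 4 = \frac{\left(-6\right)^{2}}{16} \cdot 4 = \frac{1}{16} \cdot 36 \cdot 4 = \frac{9}{4} \cdot 4 = 9$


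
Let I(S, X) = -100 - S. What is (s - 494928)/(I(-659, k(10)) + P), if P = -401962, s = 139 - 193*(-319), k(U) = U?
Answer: 433222/401403 ≈ 1.0793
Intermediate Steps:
s = 61706 (s = 139 + 61567 = 61706)
(s - 494928)/(I(-659, k(10)) + P) = (61706 - 494928)/((-100 - 1*(-659)) - 401962) = -433222/((-100 + 659) - 401962) = -433222/(559 - 401962) = -433222/(-401403) = -433222*(-1/401403) = 433222/401403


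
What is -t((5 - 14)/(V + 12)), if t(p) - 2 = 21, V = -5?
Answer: -23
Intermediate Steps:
t(p) = 23 (t(p) = 2 + 21 = 23)
-t((5 - 14)/(V + 12)) = -1*23 = -23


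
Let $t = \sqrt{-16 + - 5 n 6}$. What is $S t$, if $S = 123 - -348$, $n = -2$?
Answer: $942 \sqrt{11} \approx 3124.3$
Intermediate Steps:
$t = 2 \sqrt{11}$ ($t = \sqrt{-16 + \left(-5\right) \left(-2\right) 6} = \sqrt{-16 + 10 \cdot 6} = \sqrt{-16 + 60} = \sqrt{44} = 2 \sqrt{11} \approx 6.6332$)
$S = 471$ ($S = 123 + 348 = 471$)
$S t = 471 \cdot 2 \sqrt{11} = 942 \sqrt{11}$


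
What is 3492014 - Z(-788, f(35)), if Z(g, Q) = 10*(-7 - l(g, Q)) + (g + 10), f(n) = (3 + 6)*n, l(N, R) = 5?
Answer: 3492912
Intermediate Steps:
f(n) = 9*n
Z(g, Q) = -110 + g (Z(g, Q) = 10*(-7 - 1*5) + (g + 10) = 10*(-7 - 5) + (10 + g) = 10*(-12) + (10 + g) = -120 + (10 + g) = -110 + g)
3492014 - Z(-788, f(35)) = 3492014 - (-110 - 788) = 3492014 - 1*(-898) = 3492014 + 898 = 3492912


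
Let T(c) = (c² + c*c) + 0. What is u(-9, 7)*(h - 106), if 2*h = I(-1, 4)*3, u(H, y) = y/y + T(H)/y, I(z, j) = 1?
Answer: -35321/14 ≈ -2522.9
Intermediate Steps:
T(c) = 2*c² (T(c) = (c² + c²) + 0 = 2*c² + 0 = 2*c²)
u(H, y) = 1 + 2*H²/y (u(H, y) = y/y + (2*H²)/y = 1 + 2*H²/y)
h = 3/2 (h = (1*3)/2 = (½)*3 = 3/2 ≈ 1.5000)
u(-9, 7)*(h - 106) = ((7 + 2*(-9)²)/7)*(3/2 - 106) = ((7 + 2*81)/7)*(-209/2) = ((7 + 162)/7)*(-209/2) = ((⅐)*169)*(-209/2) = (169/7)*(-209/2) = -35321/14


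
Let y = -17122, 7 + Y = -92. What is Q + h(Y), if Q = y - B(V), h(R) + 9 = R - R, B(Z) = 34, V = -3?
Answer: -17165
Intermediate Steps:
Y = -99 (Y = -7 - 92 = -99)
h(R) = -9 (h(R) = -9 + (R - R) = -9 + 0 = -9)
Q = -17156 (Q = -17122 - 1*34 = -17122 - 34 = -17156)
Q + h(Y) = -17156 - 9 = -17165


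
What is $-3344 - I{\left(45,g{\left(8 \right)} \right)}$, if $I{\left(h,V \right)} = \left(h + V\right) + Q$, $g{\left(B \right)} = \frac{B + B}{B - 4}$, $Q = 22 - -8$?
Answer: $-3423$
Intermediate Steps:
$Q = 30$ ($Q = 22 + 8 = 30$)
$g{\left(B \right)} = \frac{2 B}{-4 + B}$
$I{\left(h,V \right)} = 30 + V + h$ ($I{\left(h,V \right)} = \left(h + V\right) + 30 = \left(V + h\right) + 30 = 30 + V + h$)
$-3344 - I{\left(45,g{\left(8 \right)} \right)} = -3344 - \left(30 + 2 \cdot 8 \frac{1}{-4 + 8} + 45\right) = -3344 - \left(30 + 2 \cdot 8 \cdot \frac{1}{4} + 45\right) = -3344 - \left(30 + 4 + 45\right) = -3344 - 79 = -3423$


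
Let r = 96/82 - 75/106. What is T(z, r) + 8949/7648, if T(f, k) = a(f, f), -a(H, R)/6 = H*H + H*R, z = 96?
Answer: -845798667/7648 ≈ -1.1059e+5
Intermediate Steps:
r = 2013/4346 (r = 96*(1/82) - 75*1/106 = 48/41 - 75/106 = 2013/4346 ≈ 0.46318)
a(H, R) = -6*H² - 6*H*R (a(H, R) = -6*(H*H + H*R) = -6*(H² + H*R) = -6*H² - 6*H*R)
T(f, k) = -12*f² (T(f, k) = -6*f*(f + f) = -6*f*2*f = -12*f²)
T(z, r) + 8949/7648 = -12*96² + 8949/7648 = -12*9216 + 8949*(1/7648) = -110592 + 8949/7648 = -845798667/7648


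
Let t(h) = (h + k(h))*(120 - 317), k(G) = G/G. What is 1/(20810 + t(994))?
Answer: -1/175205 ≈ -5.7076e-6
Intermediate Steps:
k(G) = 1
t(h) = -197 - 197*h (t(h) = (h + 1)*(120 - 317) = (1 + h)*(-197) = -197 - 197*h)
1/(20810 + t(994)) = 1/(20810 + (-197 - 197*994)) = 1/(20810 + (-197 - 195818)) = 1/(20810 - 196015) = 1/(-175205) = -1/175205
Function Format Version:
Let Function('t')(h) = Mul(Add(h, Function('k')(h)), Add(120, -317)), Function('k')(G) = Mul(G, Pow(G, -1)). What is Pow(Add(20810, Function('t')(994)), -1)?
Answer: Rational(-1, 175205) ≈ -5.7076e-6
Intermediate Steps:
Function('k')(G) = 1
Function('t')(h) = Add(-197, Mul(-197, h)) (Function('t')(h) = Mul(Add(h, 1), Add(120, -317)) = Mul(Add(1, h), -197) = Add(-197, Mul(-197, h)))
Pow(Add(20810, Function('t')(994)), -1) = Pow(Add(20810, Add(-197, Mul(-197, 994))), -1) = Pow(Add(20810, Add(-197, -195818)), -1) = Pow(Add(20810, -196015), -1) = Pow(-175205, -1) = Rational(-1, 175205)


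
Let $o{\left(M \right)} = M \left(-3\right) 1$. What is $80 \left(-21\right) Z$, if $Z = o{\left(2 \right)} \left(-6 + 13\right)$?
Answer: $70560$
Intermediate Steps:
$o{\left(M \right)} = - 3 M$ ($o{\left(M \right)} = - 3 M 1 = - 3 M$)
$Z = -42$ ($Z = \left(-3\right) 2 \left(-6 + 13\right) = \left(-6\right) 7 = -42$)
$80 \left(-21\right) Z = 80 \left(-21\right) \left(-42\right) = \left(-1680\right) \left(-42\right) = 70560$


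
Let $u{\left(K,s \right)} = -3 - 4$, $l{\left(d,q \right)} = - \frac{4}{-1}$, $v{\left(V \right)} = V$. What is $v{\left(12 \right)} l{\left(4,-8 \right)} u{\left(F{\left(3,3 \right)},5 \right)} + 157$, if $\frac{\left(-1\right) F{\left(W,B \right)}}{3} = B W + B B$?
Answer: $-179$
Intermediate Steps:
$l{\left(d,q \right)} = 4$ ($l{\left(d,q \right)} = \left(-4\right) \left(-1\right) = 4$)
$F{\left(W,B \right)} = - 3 B^{2} - 3 B W$ ($F{\left(W,B \right)} = - 3 \left(B W + B B\right) = - 3 \left(B W + B^{2}\right) = - 3 \left(B^{2} + B W\right) = - 3 B^{2} - 3 B W$)
$u{\left(K,s \right)} = -7$ ($u{\left(K,s \right)} = -3 - 4 = -7$)
$v{\left(12 \right)} l{\left(4,-8 \right)} u{\left(F{\left(3,3 \right)},5 \right)} + 157 = 12 \cdot 4 \left(-7\right) + 157 = 12 \left(-28\right) + 157 = -336 + 157 = -179$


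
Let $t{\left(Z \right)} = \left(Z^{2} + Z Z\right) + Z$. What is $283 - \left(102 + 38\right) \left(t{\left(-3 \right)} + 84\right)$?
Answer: $-13577$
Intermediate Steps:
$t{\left(Z \right)} = Z + 2 Z^{2}$ ($t{\left(Z \right)} = \left(Z^{2} + Z^{2}\right) + Z = 2 Z^{2} + Z = Z + 2 Z^{2}$)
$283 - \left(102 + 38\right) \left(t{\left(-3 \right)} + 84\right) = 283 - \left(102 + 38\right) \left(- 3 \left(1 + 2 \left(-3\right)\right) + 84\right) = 283 - 140 \left(- 3 \left(1 - 6\right) + 84\right) = 283 - 140 \left(\left(-3\right) \left(-5\right) + 84\right) = 283 - 140 \left(15 + 84\right) = 283 - 140 \cdot 99 = 283 - 13860 = -13577$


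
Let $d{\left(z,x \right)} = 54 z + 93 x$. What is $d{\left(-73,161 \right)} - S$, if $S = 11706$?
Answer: $-675$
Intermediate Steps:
$d{\left(-73,161 \right)} - S = \left(54 \left(-73\right) + 93 \cdot 161\right) - 11706 = \left(-3942 + 14973\right) - 11706 = 11031 - 11706 = -675$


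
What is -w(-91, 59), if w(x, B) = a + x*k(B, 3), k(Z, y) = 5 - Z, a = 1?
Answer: -4915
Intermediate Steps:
w(x, B) = 1 + x*(5 - B)
-w(-91, 59) = -(1 - 1*(-91)*(-5 + 59)) = -(1 - 1*(-91)*54) = -(1 + 4914) = -1*4915 = -4915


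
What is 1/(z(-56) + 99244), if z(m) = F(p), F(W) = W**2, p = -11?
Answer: 1/99365 ≈ 1.0064e-5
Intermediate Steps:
z(m) = 121 (z(m) = (-11)**2 = 121)
1/(z(-56) + 99244) = 1/(121 + 99244) = 1/99365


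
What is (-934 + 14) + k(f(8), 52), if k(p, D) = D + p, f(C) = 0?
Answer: -868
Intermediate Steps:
(-934 + 14) + k(f(8), 52) = (-934 + 14) + (52 + 0) = -920 + 52 = -868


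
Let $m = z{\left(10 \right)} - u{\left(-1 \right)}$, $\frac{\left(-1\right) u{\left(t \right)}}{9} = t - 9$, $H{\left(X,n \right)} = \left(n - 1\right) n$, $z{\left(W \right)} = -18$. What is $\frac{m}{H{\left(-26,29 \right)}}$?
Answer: $- \frac{27}{203} \approx -0.133$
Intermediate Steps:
$H{\left(X,n \right)} = n \left(-1 + n\right)$ ($H{\left(X,n \right)} = \left(-1 + n\right) n = n \left(-1 + n\right)$)
$u{\left(t \right)} = 81 - 9 t$ ($u{\left(t \right)} = - 9 \left(t - 9\right) = - 9 \left(-9 + t\right) = 81 - 9 t$)
$m = -108$ ($m = -18 - \left(81 - -9\right) = -18 - \left(81 + 9\right) = -18 - 90 = -108$)
$\frac{m}{H{\left(-26,29 \right)}} = - \frac{108}{29 \left(-1 + 29\right)} = - \frac{108}{29 \cdot 28} = - \frac{108}{812} = \left(-108\right) \frac{1}{812} = - \frac{27}{203}$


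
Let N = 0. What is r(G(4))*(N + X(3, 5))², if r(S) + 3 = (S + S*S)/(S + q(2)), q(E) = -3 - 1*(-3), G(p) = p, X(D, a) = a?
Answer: 50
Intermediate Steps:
q(E) = 0 (q(E) = -3 + 3 = 0)
r(S) = -3 + (S + S²)/S (r(S) = -3 + (S + S*S)/(S + 0) = -3 + (S + S²)/S)
r(G(4))*(N + X(3, 5))² = (-2 + 4)*(0 + 5)² = 2*5² = 2*25 = 50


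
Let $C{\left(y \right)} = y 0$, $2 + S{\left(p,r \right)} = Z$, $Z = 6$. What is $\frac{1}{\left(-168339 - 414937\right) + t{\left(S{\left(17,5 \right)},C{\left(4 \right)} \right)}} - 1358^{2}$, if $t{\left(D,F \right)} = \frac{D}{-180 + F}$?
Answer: $- \frac{48404548901089}{26247421} \approx -1.8442 \cdot 10^{6}$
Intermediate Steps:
$S{\left(p,r \right)} = 4$ ($S{\left(p,r \right)} = -2 + 6 = 4$)
$C{\left(y \right)} = 0$
$\frac{1}{\left(-168339 - 414937\right) + t{\left(S{\left(17,5 \right)},C{\left(4 \right)} \right)}} - 1358^{2} = \frac{1}{\left(-168339 - 414937\right) + \frac{4}{-180 + 0}} - 1358^{2} = \frac{1}{-583276 + \frac{4}{-180}} - 1844164 = \frac{1}{-583276 + 4 \left(- \frac{1}{180}\right)} - 1844164 = \frac{1}{-583276 - \frac{1}{45}} - 1844164 = \frac{1}{- \frac{26247421}{45}} - 1844164 = - \frac{45}{26247421} - 1844164 = - \frac{48404548901089}{26247421}$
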